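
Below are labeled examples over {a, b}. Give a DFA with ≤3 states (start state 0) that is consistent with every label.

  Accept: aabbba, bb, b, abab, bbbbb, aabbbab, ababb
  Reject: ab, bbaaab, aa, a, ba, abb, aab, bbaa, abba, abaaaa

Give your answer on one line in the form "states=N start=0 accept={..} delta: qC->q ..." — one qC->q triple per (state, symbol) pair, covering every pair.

states=3 start=0 accept={0} delta: 0a->1 0b->0 1a->1 1b->2 2a->0 2b->1

Fold the examples into a partial DFA from state 0: repeatedly fix the first undefined (state, symbol) met by the shortest-then-alphabetical prefix, trying targets in increasing order and rejecting any under which an Accept and a Reject string meet in one state with the same remainder; add a state when all current targets are rejected. Accepting states are where Accept strings end.
a: 0a undefined. 0a->0: no, bb/abb meet in 0 with "bb" left. Open state 1: 0a->1.
b: 0b undefined. 0b->0: ok.
aa: 1a undefined. 1a->0: no, aabbba/a meet in 1. 1a->1: ok.
ab: 1b undefined. 1b->0: no, aabbba/aa meet in 1. 1b->1: no, aabbba/ab meet in 1. Open state 2: 1b->2.
aba: 2a undefined. 2a->0: ok.
abb: 2b undefined. 2b->0: no, aabbba/aa meet in 1. 2b->1: ok.
All examples now run through 3 states with every (state, symbol) defined. Accept strings end in {0}, Reject strings end in {1,2}; accept={0}.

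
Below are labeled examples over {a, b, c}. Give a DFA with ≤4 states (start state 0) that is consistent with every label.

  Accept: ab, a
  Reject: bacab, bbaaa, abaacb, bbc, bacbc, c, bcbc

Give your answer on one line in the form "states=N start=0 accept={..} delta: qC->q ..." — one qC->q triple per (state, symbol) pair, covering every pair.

State merging on the prefix tree: take the shortest (then alphabetical) example prefix whose next move is undefined and point that move at state 0, else 1, else 2, ...; a target is out if some Accept/Reject pair would then sit in one state with the same input left (inseparable). If every existing state is out, open a new one.
a: 0a undefined. 0a->0: ok.
b: 0b undefined. 0b->0: no, ab/bbaaa meet in 0. Open state 1: 0b->1.
c: 0c undefined. 0c->0: no, a/c meet in 0. 0c->1: no, ab/c meet in 1. Open state 2: 0c->2.
ba: 1a undefined. 1a->0: ok.
bb: 1b undefined. 1b->0: no, a/bbaaa meet in 0. 1b->1: no, a/bbaaa meet in 0. 1b->2: ok.
bc: 1c undefined. 1c->0: no, a/bcbc meet in 0. 1c->1: ok.
bba: 2a undefined. 2a->0: no, ab/bacab meet in 1. 2a->1: no, a/bbaaa meet in 0. 2a->2: ok.
bbc: 2c undefined. 2c->0: no, a/bbc meet in 0. 2c->1: no, ab/bbc meet in 1. 2c->2: ok.
bacb: 2b undefined. 2b->0: no, a/bacab meet in 0. 2b->1: no, ab/bacab meet in 1. 2b->2: ok.
All examples now run through 3 states with every (state, symbol) defined. Accept strings end in {0,1}, Reject strings end in {2}; accept={0,1}.

states=3 start=0 accept={0,1} delta: 0a->0 0b->1 0c->2 1a->0 1b->2 1c->1 2a->2 2b->2 2c->2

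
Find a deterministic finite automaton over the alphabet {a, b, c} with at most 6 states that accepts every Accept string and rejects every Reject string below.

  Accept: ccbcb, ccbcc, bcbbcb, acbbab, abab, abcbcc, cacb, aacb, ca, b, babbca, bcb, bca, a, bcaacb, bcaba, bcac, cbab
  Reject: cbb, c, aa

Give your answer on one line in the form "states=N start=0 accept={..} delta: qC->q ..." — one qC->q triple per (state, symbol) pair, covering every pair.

states=4 start=0 accept={0,1,3} delta: 0a->1 0b->0 0c->2 1a->2 1b->0 1c->0 2a->1 2b->3 2c->0 3a->0 3b->2 3c->1

Fold the examples into a partial DFA from state 0: repeatedly fix the first undefined (state, symbol) met by the shortest-then-alphabetical prefix, trying targets in increasing order and rejecting any under which an Accept and a Reject string meet in one state with the same remainder; add a state when all current targets are rejected. Accepting states are where Accept strings end.
a: 0a undefined. 0a->0: no, a/aa meet in 0. Open state 1: 0a->1.
b: 0b undefined. 0b->0: ok.
c: 0c undefined. 0c->0: no, ccbcb/cbb meet in 0. 0c->1: no, ca/aa meet in 1 with "a" left. Open state 2: 0c->2.
aa: 1a undefined. 1a->0: no, b/aa meet in 0. 1a->1: no, a/aa meet in 1. 1a->2: ok.
ab: 1b undefined. 1b->0: ok.
ac: 1c undefined. 1c->0: ok.
ca: 2a undefined. 2a->0: no, bcac/c meet in 2. 2a->1: ok.
cb: 2b undefined. 2b->0: no, bcbbcb/cbb meet in 0. 2b->1: no, acbbab/cbb meet in 0. 2b->2: no, bcb/cbb meet in 2. Open state 3: 2b->3.
cc: 2c undefined. 2c->0: ok.
cba: 3a undefined. 3a->0: ok.
cbb: 3b undefined. 3b->0: no, ccbcc/cbb meet in 0. 3b->1: no, ca/cbb meet in 1. 3b->2: ok.
abcbc: 3c undefined. 3c->0: no, abcbcc/cbb meet in 2. 3c->1: ok.
All examples now run through 4 states with every (state, symbol) defined. Accept strings end in {0,1,3}, Reject strings end in {2}; accept={0,1,3}.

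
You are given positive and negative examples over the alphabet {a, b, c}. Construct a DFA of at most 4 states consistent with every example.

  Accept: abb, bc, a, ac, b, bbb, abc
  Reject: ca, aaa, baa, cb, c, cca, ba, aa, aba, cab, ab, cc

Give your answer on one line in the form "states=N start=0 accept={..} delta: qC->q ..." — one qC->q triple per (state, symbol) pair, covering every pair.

Fold the examples into a partial DFA from state 0: repeatedly fix the first undefined (state, symbol) met by the shortest-then-alphabetical prefix, trying targets in increasing order and rejecting any under which an Accept and a Reject string meet in one state with the same remainder; add a state when all current targets are rejected. Accepting states are where Accept strings end.
a: 0a undefined. 0a->0: no, a/aaa meet in 0. Open state 1: 0a->1.
b: 0b undefined. 0b->0: no, bc/c meet in 0 with "c" left. 0b->1: ok.
c: 0c undefined. 0c->0: no, a/ca meet in 1. 0c->1: no, bc/cc meet in 1 with "c" left. Open state 2: 0c->2.
aa: 1a undefined. 1a->0: no, a/aaa meet in 1. 1a->1: no, a/aaa meet in 1. 1a->2: ok.
ab: 1b undefined. 1b->0: no, abb/aba meet in 1. 1b->1: no, abb/ab meet in 1. 1b->2: no, abb/cb meet in 2 with "b" left. Open state 3: 1b->3.
ac: 1c undefined. 1c->0: ok.
ca: 2a undefined. 2a->0: no, bc/ca meet in 0. 2a->1: no, a/ca meet in 1. 2a->2: ok.
cb: 2b undefined. 2b->0: no, bc/cb meet in 0. 2b->1: no, a/cb meet in 1. 2b->2: ok.
cc: 2c undefined. 2c->0: no, bc/cc meet in 0. 2c->1: no, a/cc meet in 1. 2c->2: ok.
aba: 3a undefined. 3a->0: no, bc/aba meet in 0. 3a->1: no, a/aba meet in 1. 3a->2: ok.
abb: 3b undefined. 3b->0: ok.
abc: 3c undefined. 3c->0: ok.
All examples now run through 4 states with every (state, symbol) defined. Accept strings end in {0,1}, Reject strings end in {2,3}; accept={0,1}.

states=4 start=0 accept={0,1} delta: 0a->1 0b->1 0c->2 1a->2 1b->3 1c->0 2a->2 2b->2 2c->2 3a->2 3b->0 3c->0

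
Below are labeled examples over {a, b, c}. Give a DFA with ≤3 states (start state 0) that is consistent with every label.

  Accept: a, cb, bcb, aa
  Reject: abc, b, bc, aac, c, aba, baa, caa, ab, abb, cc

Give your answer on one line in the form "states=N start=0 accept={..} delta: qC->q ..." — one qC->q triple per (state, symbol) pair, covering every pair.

states=3 start=0 accept={0} delta: 0a->0 0b->1 0c->2 1a->1 1b->1 1c->2 2a->1 2b->0 2c->1

Fold the examples into a partial DFA from state 0: repeatedly fix the first undefined (state, symbol) met by the shortest-then-alphabetical prefix, trying targets in increasing order and rejecting any under which an Accept and a Reject string meet in one state with the same remainder; add a state when all current targets are rejected. Accepting states are where Accept strings end.
a: 0a undefined. 0a->0: ok.
b: 0b undefined. 0b->0: no, a/b meet in 0. Open state 1: 0b->1.
c: 0c undefined. 0c->0: no, a/aac meet in 0. 0c->1: no, cb/abb meet in 1 with "b" left. Open state 2: 0c->2.
ba: 1a undefined. 1a->0: no, a/aba meet in 0. 1a->1: ok.
bc: 1c undefined. 1c->0: no, a/abc meet in 0. 1c->1: no, bcb/abb meet in 1 with "b" left. 1c->2: ok.
ca: 2a undefined. 2a->0: no, a/caa meet in 0. 2a->1: ok.
cb: 2b undefined. 2b->0: ok.
cc: 2c undefined. 2c->0: no, a/cc meet in 0. 2c->1: ok.
abb: 1b undefined. 1b->0: no, a/abb meet in 0. 1b->1: ok.
All examples now run through 3 states with every (state, symbol) defined. Accept strings end in {0}, Reject strings end in {1,2}; accept={0}.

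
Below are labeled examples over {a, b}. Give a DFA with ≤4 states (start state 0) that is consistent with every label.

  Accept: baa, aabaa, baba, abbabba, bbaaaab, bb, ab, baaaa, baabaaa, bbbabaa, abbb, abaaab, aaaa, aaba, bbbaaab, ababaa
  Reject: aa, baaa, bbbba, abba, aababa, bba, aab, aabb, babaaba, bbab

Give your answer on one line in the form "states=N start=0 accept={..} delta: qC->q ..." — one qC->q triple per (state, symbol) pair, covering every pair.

State merging on the prefix tree: take the shortest (then alphabetical) example prefix whose next move is undefined and point that move at state 0, else 1, else 2, ...; a target is out if some Accept/Reject pair would then sit in one state with the same input left (inseparable). If every existing state is out, open a new one.
a: 0a undefined. 0a->0: no, baba/aababa meet in 0 with "baba" left. Open state 1: 0a->1.
b: 0b undefined. 0b->0: no, baa/aa meet in 1 with "a" left. 0b->1: no, aaaa/baaa meet in 1 with "aaa" left. Open state 2: 0b->2.
aa: 1a undefined. 1a->0: no, baba/aababa meet in 2 with "aba" left. 1a->1: no, ab/aab meet in 1 with "b" left. 1a->2: no, bb/aab meet in 2 with "b" left. Open state 3: 1a->3.
ab: 1b undefined. 1b->0: no, ababaa/aa meet in 3. 1b->1: ok.
ba: 2a undefined. 2a->0: ok.
bb: 2b undefined. 2b->0: no, baa/bbbba meet in 1. 2b->1: ok.
aaa: 3a undefined. 3a->0: no, bbaaaab/aab meet in 3 with "b" left. 3a->1: no, baabaaa/aa meet in 3. 3a->2: ok.
aab: 3b undefined. 3b->0: no, aabaa/aa meet in 3. 3b->1: no, baa/aab meet in 1. 3b->2: no, baa/aabb meet in 1. 3b->3: ok.
All examples now run through 4 states with every (state, symbol) defined. Accept strings end in {0,1,2}, Reject strings end in {3}; accept={0,1,2}.

states=4 start=0 accept={0,1,2} delta: 0a->1 0b->2 1a->3 1b->1 2a->0 2b->1 3a->2 3b->3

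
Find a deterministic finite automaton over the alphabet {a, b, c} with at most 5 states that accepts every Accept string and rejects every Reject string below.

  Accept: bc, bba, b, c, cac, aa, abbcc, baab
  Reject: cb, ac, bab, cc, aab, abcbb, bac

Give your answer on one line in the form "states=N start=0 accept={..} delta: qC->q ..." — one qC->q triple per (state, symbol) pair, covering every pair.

states=4 start=0 accept={1,2} delta: 0a->1 0b->2 0c->1 1a->2 1b->3 1c->0 2a->3 2b->0 2c->1 3a->0 3b->3 3c->0

State merging on the prefix tree: take the shortest (then alphabetical) example prefix whose next move is undefined and point that move at state 0, else 1, else 2, ...; a target is out if some Accept/Reject pair would then sit in one state with the same input left (inseparable). If every existing state is out, open a new one.
a: 0a undefined. 0a->0: no, b/aab meet in 0 with "b" left. Open state 1: 0a->1.
b: 0b undefined. 0b->0: no, baab/aab meet in 1 with "ab" left. 0b->1: no, bc/ac meet in 1 with "c" left. Open state 2: 0b->2.
c: 0c undefined. 0c->0: no, b/cb meet in 2. 0c->1: ok.
aa: 1a undefined. 1a->0: no, b/aab meet in 2. 1a->1: no, cac/ac meet in 1 with "c" left. 1a->2: ok.
ab: 1b undefined. 1b->0: no, b/abcbb meet in 2. 1b->1: no, c/cb meet in 1. 1b->2: no, b/cb meet in 2. Open state 3: 1b->3.
ac: 1c undefined. 1c->0: ok.
ba: 2a undefined. 2a->0: no, b/bab meet in 2. 2a->1: no, baab/aab meet in 2 with "b" left. 2a->2: no, bc/bac meet in 2 with "c" left. 2a->3: ok.
bb: 2b undefined. 2b->0: ok.
bc: 2c undefined. 2c->0: no, bc/ac meet in 0. 2c->1: ok.
abb: 3b undefined. 3b->0: no, abbcc/ac meet in 0. 3b->1: no, bc/bab meet in 1. 3b->2: no, b/bab meet in 2. 3b->3: ok.
abc: 3c undefined. 3c->0: ok.
baa: 3a undefined. 3a->0: ok.
All examples now run through 4 states with every (state, symbol) defined. Accept strings end in {1,2}, Reject strings end in {0,3}; accept={1,2}.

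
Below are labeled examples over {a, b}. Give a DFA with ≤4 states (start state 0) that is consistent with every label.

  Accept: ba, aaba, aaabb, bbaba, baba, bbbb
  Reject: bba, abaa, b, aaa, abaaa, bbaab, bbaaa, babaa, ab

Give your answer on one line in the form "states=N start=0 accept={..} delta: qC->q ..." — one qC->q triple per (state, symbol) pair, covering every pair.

Fold the examples into a partial DFA from state 0: repeatedly fix the first undefined (state, symbol) met by the shortest-then-alphabetical prefix, trying targets in increasing order and rejecting any under which an Accept and a Reject string meet in one state with the same remainder; add a state when all current targets are rejected. Accepting states are where Accept strings end.
a: 0a undefined. 0a->0: ok.
b: 0b undefined. 0b->0: no, ba/bba meet in 0. Open state 1: 0b->1.
ba: 1a undefined. 1a->0: no, ba/abaa meet in 0. 1a->1: no, ba/abaa meet in 1. Open state 2: 1a->2.
bb: 1b undefined. 1b->0: no, aaabb/bba meet in 0. 1b->1: no, ba/bba meet in 2. 1b->2: ok.
bab: 2b undefined. 2b->0: no, baba/aaa meet in 0. 2b->1: ok.
bba: 2a undefined. 2a->0: ok.
All examples now run through 3 states with every (state, symbol) defined. Accept strings end in {2}, Reject strings end in {0,1}; accept={2}.

states=3 start=0 accept={2} delta: 0a->0 0b->1 1a->2 1b->2 2a->0 2b->1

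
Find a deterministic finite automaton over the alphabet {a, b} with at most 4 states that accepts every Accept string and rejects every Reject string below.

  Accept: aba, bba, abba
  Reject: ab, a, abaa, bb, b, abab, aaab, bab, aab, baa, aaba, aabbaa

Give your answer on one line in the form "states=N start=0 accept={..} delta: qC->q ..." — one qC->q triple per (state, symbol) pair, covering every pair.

Grow the machine one transition at a time. Run the examples from 0; the earliest place one falls off (shortest prefix, ties alphabetical) gets sent to the lowest-numbered state that keeps every Accept/Reject pair distinguishable — a pair clashes when both reach the same state with identical unread suffix — and to a fresh state only if none does.
a: 0a undefined. 0a->0: no, aba/aaba meet in 0 with "ba" left. Open state 1: 0a->1.
b: 0b undefined. 0b->0: no, bba/a meet in 1. 0b->1: ok.
aa: 1a undefined. 1a->0: ok.
ab: 1b undefined. 1b->0: no, aba/a meet in 1. 1b->1: no, aba/aaba meet in 0. Open state 2: 1b->2.
aba: 2a undefined. 2a->0: no, aba/aaba meet in 0. 2a->1: no, aba/a meet in 1. 2a->2: no, aba/ab meet in 2. Open state 3: 2a->3.
abb: 2b undefined. 2b->0: no, abba/a meet in 1. 2b->1: no, abba/aaba meet in 0. 2b->2: ok.
abaa: 3a undefined. 3a->0: ok.
abab: 3b undefined. 3b->0: ok.
All examples now run through 4 states with every (state, symbol) defined. Accept strings end in {3}, Reject strings end in {0,1,2}; accept={3}.

states=4 start=0 accept={3} delta: 0a->1 0b->1 1a->0 1b->2 2a->3 2b->2 3a->0 3b->0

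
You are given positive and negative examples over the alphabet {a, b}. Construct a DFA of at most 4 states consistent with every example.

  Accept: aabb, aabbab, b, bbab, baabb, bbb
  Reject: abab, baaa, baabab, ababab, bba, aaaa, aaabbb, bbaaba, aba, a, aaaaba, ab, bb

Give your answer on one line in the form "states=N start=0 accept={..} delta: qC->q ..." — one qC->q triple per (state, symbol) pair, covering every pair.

states=4 start=0 accept={2} delta: 0a->1 0b->2 1a->1 1b->0 2a->0 2b->3 3a->0 3b->2

Grow the machine one transition at a time. Run the examples from 0; the earliest place one falls off (shortest prefix, ties alphabetical) gets sent to the lowest-numbered state that keeps every Accept/Reject pair distinguishable — a pair clashes when both reach the same state with identical unread suffix — and to a fresh state only if none does.
a: 0a undefined. 0a->0: no, aabb/bb meet in 0 with "bb" left. Open state 1: 0a->1.
b: 0b undefined. 0b->0: no, b/bb meet in 0. 0b->1: no, b/a meet in 1. Open state 2: 0b->2.
aa: 1a undefined. 1a->0: no, aabb/bb meet in 2 with "b" left. 1a->1: ok.
ab: 1b undefined. 1b->0: ok.
ba: 2a undefined. 2a->0: ok.
bb: 2b undefined. 2b->0: no, bbab/abab meet in 0. 2b->1: no, bbab/abab meet in 0. 2b->2: no, aabb/aaabbb meet in 2. Open state 3: 2b->3.
bba: 3a undefined. 3a->0: ok.
bbb: 3b undefined. 3b->0: no, bbb/abab meet in 0. 3b->1: no, bbb/baaa meet in 1. 3b->2: ok.
All examples now run through 4 states with every (state, symbol) defined. Accept strings end in {2}, Reject strings end in {0,1,3}; accept={2}.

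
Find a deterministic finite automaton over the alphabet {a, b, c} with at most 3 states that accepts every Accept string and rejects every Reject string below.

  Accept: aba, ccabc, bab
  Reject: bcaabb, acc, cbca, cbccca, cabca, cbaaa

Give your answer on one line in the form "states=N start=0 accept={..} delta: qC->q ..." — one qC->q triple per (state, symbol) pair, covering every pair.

states=3 start=0 accept={0} delta: 0a->0 0b->0 0c->1 1a->1 1b->1 1c->2 2a->2 2b->2 2c->0

Fold the examples into a partial DFA from state 0: repeatedly fix the first undefined (state, symbol) met by the shortest-then-alphabetical prefix, trying targets in increasing order and rejecting any under which an Accept and a Reject string meet in one state with the same remainder; add a state when all current targets are rejected. Accepting states are where Accept strings end.
a: 0a undefined. 0a->0: ok.
b: 0b undefined. 0b->0: ok.
c: 0c undefined. 0c->0: no, aba/bcaabb meet in 0. Open state 1: 0c->1.
ca: 1a undefined. 1a->0: no, aba/bcaabb meet in 0. 1a->1: ok.
cb: 1b undefined. 1b->0: no, aba/bcaabb meet in 0. 1b->1: ok.
cc: 1c undefined. 1c->0: no, aba/acc meet in 0. 1c->1: no, ccabc/bcaabb meet in 1. Open state 2: 1c->2.
cca: 2a undefined. 2a->0: no, aba/cbca meet in 0. 2a->1: no, ccabc/acc meet in 2. 2a->2: ok.
cbcc: 2c undefined. 2c->0: ok.
ccab: 2b undefined. 2b->0: no, ccabc/bcaabb meet in 1. 2b->1: no, ccabc/acc meet in 2. 2b->2: ok.
All examples now run through 3 states with every (state, symbol) defined. Accept strings end in {0}, Reject strings end in {1,2}; accept={0}.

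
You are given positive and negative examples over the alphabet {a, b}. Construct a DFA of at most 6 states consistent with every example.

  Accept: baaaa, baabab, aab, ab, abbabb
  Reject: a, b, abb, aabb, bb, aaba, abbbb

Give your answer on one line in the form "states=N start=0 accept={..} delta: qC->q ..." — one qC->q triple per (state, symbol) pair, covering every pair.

states=5 start=0 accept={3} delta: 0a->1 0b->0 1a->2 1b->3 2a->4 2b->3 3a->1 3b->2 4a->3 4b->1

Grow the machine one transition at a time. Run the examples from 0; the earliest place one falls off (shortest prefix, ties alphabetical) gets sent to the lowest-numbered state that keeps every Accept/Reject pair distinguishable — a pair clashes when both reach the same state with identical unread suffix — and to a fresh state only if none does.
a: 0a undefined. 0a->0: no, aab/b meet in 0 with "b" left. Open state 1: 0a->1.
b: 0b undefined. 0b->0: ok.
aa: 1a undefined. 1a->0: no, baaaa/b meet in 0. 1a->1: no, baaaa/a meet in 1. Open state 2: 1a->2.
ab: 1b undefined. 1b->0: no, ab/b meet in 0. 1b->1: no, ab/a meet in 1. 1b->2: no, aab/abb meet in 2 with "b" left. Open state 3: 1b->3.
aab: 2b undefined. 2b->0: no, aab/b meet in 0. 2b->1: no, baabab/a meet in 1. 2b->2: no, aab/aabb meet in 2. 2b->3: ok.
abb: 3b undefined. 3b->0: no, abbabb/b meet in 0. 3b->1: no, abbabb/a meet in 1. 3b->2: ok.
aaba: 3a undefined. 3a->0: no, baabab/b meet in 0. 3a->1: ok.
abba: 2a undefined. 2a->0: no, baaaa/a meet in 1. 2a->1: no, baaaa/abb meet in 2. 2a->2: no, baaaa/abb meet in 2. 2a->3: no, baaaa/a meet in 1. Open state 4: 2a->4.
abbab: 4b undefined. 4b->0: no, abbabb/b meet in 0. 4b->1: ok.
baaaa: 4a undefined. 4a->0: no, baaaa/b meet in 0. 4a->1: no, baaaa/a meet in 1. 4a->2: no, baaaa/abb meet in 2. 4a->3: ok.
All examples now run through 5 states with every (state, symbol) defined. Accept strings end in {3}, Reject strings end in {0,1,2}; accept={3}.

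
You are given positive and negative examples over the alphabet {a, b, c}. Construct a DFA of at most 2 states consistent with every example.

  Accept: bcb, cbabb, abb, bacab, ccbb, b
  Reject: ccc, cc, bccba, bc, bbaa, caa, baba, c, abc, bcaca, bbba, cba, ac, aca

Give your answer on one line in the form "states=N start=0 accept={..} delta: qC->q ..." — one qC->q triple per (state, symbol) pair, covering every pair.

Fold the examples into a partial DFA from state 0: repeatedly fix the first undefined (state, symbol) met by the shortest-then-alphabetical prefix, trying targets in increasing order and rejecting any under which an Accept and a Reject string meet in one state with the same remainder; add a state when all current targets are rejected. Accepting states are where Accept strings end.
a: 0a undefined. 0a->0: ok.
b: 0b undefined. 0b->0: no, abb/bbaa meet in 0. Open state 1: 0b->1.
c: 0c undefined. 0c->0: ok.
ba: 1a undefined. 1a->0: ok.
bb: 1b undefined. 1b->0: no, cbabb/ccc meet in 0. 1b->1: ok.
bc: 1c undefined. 1c->0: ok.
All examples now run through 2 states with every (state, symbol) defined. Accept strings end in {1}, Reject strings end in {0}; accept={1}.

states=2 start=0 accept={1} delta: 0a->0 0b->1 0c->0 1a->0 1b->1 1c->0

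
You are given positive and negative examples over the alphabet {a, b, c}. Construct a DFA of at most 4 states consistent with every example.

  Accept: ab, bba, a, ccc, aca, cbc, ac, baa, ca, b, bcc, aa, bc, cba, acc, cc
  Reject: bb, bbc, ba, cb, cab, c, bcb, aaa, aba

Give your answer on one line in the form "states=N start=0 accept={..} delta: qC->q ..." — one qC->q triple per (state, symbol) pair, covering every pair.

states=4 start=0 accept={1,2} delta: 0a->1 0b->2 0c->3 1a->2 1b->2 1c->1 2a->0 2b->0 2c->2 3a->2 3b->3 3c->1

State merging on the prefix tree: take the shortest (then alphabetical) example prefix whose next move is undefined and point that move at state 0, else 1, else 2, ...; a target is out if some Accept/Reject pair would then sit in one state with the same input left (inseparable). If every existing state is out, open a new one.
a: 0a undefined. 0a->0: no, a/aaa meet in 0. Open state 1: 0a->1.
b: 0b undefined. 0b->0: no, bba/ba meet in 1. 0b->1: no, ab/bb meet in 1 with "b" left. Open state 2: 0b->2.
c: 0c undefined. 0c->0: no, ab/cab meet in 1 with "b" left. 0c->1: no, ab/cb meet in 1 with "b" left. 0c->2: no, cbc/bbc meet in 2 with "bc" left. Open state 3: 0c->3.
aa: 1a undefined. 1a->0: no, a/aaa meet in 1. 1a->1: no, a/aaa meet in 1. 1a->2: ok.
ab: 1b undefined. 1b->0: no, a/aba meet in 1. 1b->1: no, b/aba meet in 2. 1b->2: ok.
ac: 1c undefined. 1c->0: no, acc/c meet in 3. 1c->1: ok.
ba: 2a undefined. 2a->0: ok.
bb: 2b undefined. 2b->0: ok.
bc: 2c undefined. 2c->0: no, ab/bcb meet in 2. 2c->1: no, ab/bcb meet in 2. 2c->2: ok.
ca: 3a undefined. 3a->0: no, ab/cab meet in 2. 3a->1: no, ab/cab meet in 2. 3a->2: ok.
cb: 3b undefined. 3b->0: no, cbc/bbc meet in 3. 3b->1: no, bba/cb meet in 1. 3b->2: no, ab/cb meet in 2. 3b->3: ok.
cc: 3c undefined. 3c->0: no, ccc/bbc meet in 3. 3c->1: ok.
All examples now run through 4 states with every (state, symbol) defined. Accept strings end in {1,2}, Reject strings end in {0,3}; accept={1,2}.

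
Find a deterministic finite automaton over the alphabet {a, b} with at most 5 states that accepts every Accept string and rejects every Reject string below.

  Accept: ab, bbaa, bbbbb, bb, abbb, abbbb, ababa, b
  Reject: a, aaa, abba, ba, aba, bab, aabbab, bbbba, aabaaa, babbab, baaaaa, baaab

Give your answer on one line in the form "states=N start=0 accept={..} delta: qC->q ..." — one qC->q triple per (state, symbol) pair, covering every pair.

states=4 start=0 accept={1} delta: 0a->0 0b->1 1a->2 1b->1 2a->1 2b->3 3a->1 3b->1

Grow the machine one transition at a time. Run the examples from 0; the earliest place one falls off (shortest prefix, ties alphabetical) gets sent to the lowest-numbered state that keeps every Accept/Reject pair distinguishable — a pair clashes when both reach the same state with identical unread suffix — and to a fresh state only if none does.
a: 0a undefined. 0a->0: ok.
b: 0b undefined. 0b->0: no, ab/a meet in 0. Open state 1: 0b->1.
ba: 1a undefined. 1a->0: no, ab/bab meet in 1. 1a->1: no, ab/ba meet in 1. Open state 2: 1a->2.
bb: 1b undefined. 1b->0: no, ab/aabbab meet in 1. 1b->1: ok.
baa: 2a undefined. 2a->0: no, ab/baaab meet in 1. 2a->1: ok.
bab: 2b undefined. 2b->0: no, ababa/a meet in 0. 2b->1: no, ab/bab meet in 1. 2b->2: no, ab/babbab meet in 1. Open state 3: 2b->3.
babb: 3b undefined. 3b->0: no, ab/babbab meet in 1. 3b->1: ok.
ababa: 3a undefined. 3a->0: no, ababa/a meet in 0. 3a->1: ok.
All examples now run through 4 states with every (state, symbol) defined. Accept strings end in {1}, Reject strings end in {0,2,3}; accept={1}.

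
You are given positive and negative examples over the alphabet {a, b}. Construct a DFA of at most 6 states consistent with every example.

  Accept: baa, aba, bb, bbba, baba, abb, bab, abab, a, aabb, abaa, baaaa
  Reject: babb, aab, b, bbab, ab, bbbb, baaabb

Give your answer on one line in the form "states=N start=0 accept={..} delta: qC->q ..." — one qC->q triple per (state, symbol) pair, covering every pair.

State merging on the prefix tree: take the shortest (then alphabetical) example prefix whose next move is undefined and point that move at state 0, else 1, else 2, ...; a target is out if some Accept/Reject pair would then sit in one state with the same input left (inseparable). If every existing state is out, open a new one.
a: 0a undefined. 0a->0: ok.
b: 0b undefined. 0b->0: no, baa/babb meet in 0. Open state 1: 0b->1.
ba: 1a undefined. 1a->0: no, bb/babb meet in 1 with "b" left. 1a->1: no, baa/aab meet in 1. Open state 2: 1a->2.
bb: 1b undefined. 1b->0: no, bb/bbbb meet in 0. 1b->1: no, bb/aab meet in 1. 1b->2: ok.
baa: 2a undefined. 2a->0: no, aba/baaabb meet in 2. 2a->1: no, baa/aab meet in 1. 2a->2: no, bab/bbab meet in 2 with "b" left. Open state 3: 2a->3.
bab: 2b undefined. 2b->0: ok.
baaa: 3a undefined. 3a->0: no, aba/baaabb meet in 2. 3a->1: no, bbba/baaabb meet in 0. 3a->2: ok.
bbab: 3b undefined. 3b->0: no, bbba/bbab meet in 0. 3b->1: ok.
All examples now run through 4 states with every (state, symbol) defined. Accept strings end in {0,2,3}, Reject strings end in {1}; accept={0,2,3}.

states=4 start=0 accept={0,2,3} delta: 0a->0 0b->1 1a->2 1b->2 2a->3 2b->0 3a->2 3b->1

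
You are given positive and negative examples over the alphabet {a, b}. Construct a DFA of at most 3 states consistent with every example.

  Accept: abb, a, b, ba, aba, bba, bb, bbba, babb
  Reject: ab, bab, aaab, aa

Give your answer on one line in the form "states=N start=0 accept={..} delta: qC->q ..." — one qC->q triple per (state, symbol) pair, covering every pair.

Fold the examples into a partial DFA from state 0: repeatedly fix the first undefined (state, symbol) met by the shortest-then-alphabetical prefix, trying targets in increasing order and rejecting any under which an Accept and a Reject string meet in one state with the same remainder; add a state when all current targets are rejected. Accepting states are where Accept strings end.
a: 0a undefined. 0a->0: no, a/aa meet in 0. Open state 1: 0a->1.
b: 0b undefined. 0b->0: ok.
aa: 1a undefined. 1a->0: no, b/aa meet in 0. 1a->1: no, a/aa meet in 1. Open state 2: 1a->2.
ab: 1b undefined. 1b->0: no, abb/ab meet in 0. 1b->1: no, abb/ab meet in 1. 1b->2: ok.
aaa: 2a undefined. 2a->0: no, b/aaab meet in 0. 2a->1: ok.
abb: 2b undefined. 2b->0: ok.
All examples now run through 3 states with every (state, symbol) defined. Accept strings end in {0,1}, Reject strings end in {2}; accept={0,1}.

states=3 start=0 accept={0,1} delta: 0a->1 0b->0 1a->2 1b->2 2a->1 2b->0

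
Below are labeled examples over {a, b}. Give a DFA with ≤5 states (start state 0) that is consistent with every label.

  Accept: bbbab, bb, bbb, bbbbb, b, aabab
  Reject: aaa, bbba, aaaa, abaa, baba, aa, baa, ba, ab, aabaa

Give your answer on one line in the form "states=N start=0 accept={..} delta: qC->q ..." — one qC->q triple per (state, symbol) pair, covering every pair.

states=3 start=0 accept={2} delta: 0a->1 0b->2 1a->0 1b->0 2a->0 2b->2

Grow the machine one transition at a time. Run the examples from 0; the earliest place one falls off (shortest prefix, ties alphabetical) gets sent to the lowest-numbered state that keeps every Accept/Reject pair distinguishable — a pair clashes when both reach the same state with identical unread suffix — and to a fresh state only if none does.
a: 0a undefined. 0a->0: no, b/ab meet in 0 with "b" left. Open state 1: 0a->1.
b: 0b undefined. 0b->0: no, bbbab/ab meet in 1 with "b" left. 0b->1: no, bb/ab meet in 1 with "b" left. Open state 2: 0b->2.
aa: 1a undefined. 1a->0: ok.
ab: 1b undefined. 1b->0: ok.
ba: 2a undefined. 2a->0: ok.
bb: 2b undefined. 2b->0: no, bb/bbba meet in 0. 2b->1: no, bbbab/aaaa meet in 0. 2b->2: ok.
All examples now run through 3 states with every (state, symbol) defined. Accept strings end in {2}, Reject strings end in {0,1}; accept={2}.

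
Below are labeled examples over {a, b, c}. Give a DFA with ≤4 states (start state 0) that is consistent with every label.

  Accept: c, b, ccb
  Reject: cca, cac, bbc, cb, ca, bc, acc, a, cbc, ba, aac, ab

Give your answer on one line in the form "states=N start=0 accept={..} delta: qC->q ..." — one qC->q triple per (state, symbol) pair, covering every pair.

Grow the machine one transition at a time. Run the examples from 0; the earliest place one falls off (shortest prefix, ties alphabetical) gets sent to the lowest-numbered state that keeps every Accept/Reject pair distinguishable — a pair clashes when both reach the same state with identical unread suffix — and to a fresh state only if none does.
a: 0a undefined. 0a->0: no, c/aac meet in 0 with "c" left. Open state 1: 0a->1.
b: 0b undefined. 0b->0: no, c/bbc meet in 0 with "c" left. 0b->1: no, b/a meet in 1. Open state 2: 0b->2.
c: 0c undefined. 0c->0: no, b/cb meet in 2. 0c->1: no, c/a meet in 1. 0c->2: ok.
aa: 1a undefined. 1a->0: no, c/aac meet in 2. 1a->1: ok.
ab: 1b undefined. 1b->0: ok.
ac: 1c undefined. 1c->0: no, c/acc meet in 2. 1c->1: ok.
ba: 2a undefined. 2a->0: no, c/cac meet in 2. 2a->1: ok.
bb: 2b undefined. 2b->0: no, c/bbc meet in 2. 2b->1: ok.
bc: 2c undefined. 2c->0: ok.
All examples now run through 3 states with every (state, symbol) defined. Accept strings end in {2}, Reject strings end in {0,1}; accept={2}.

states=3 start=0 accept={2} delta: 0a->1 0b->2 0c->2 1a->1 1b->0 1c->1 2a->1 2b->1 2c->0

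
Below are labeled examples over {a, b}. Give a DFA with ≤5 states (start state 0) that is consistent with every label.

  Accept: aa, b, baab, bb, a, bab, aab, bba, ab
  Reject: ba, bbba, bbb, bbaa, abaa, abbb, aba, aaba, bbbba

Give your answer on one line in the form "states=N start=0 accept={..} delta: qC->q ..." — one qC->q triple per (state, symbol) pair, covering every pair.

Grow the machine one transition at a time. Run the examples from 0; the earliest place one falls off (shortest prefix, ties alphabetical) gets sent to the lowest-numbered state that keeps every Accept/Reject pair distinguishable — a pair clashes when both reach the same state with identical unread suffix — and to a fresh state only if none does.
a: 0a undefined. 0a->0: ok.
b: 0b undefined. 0b->0: no, aa/ba meet in 0. Open state 1: 0b->1.
ba: 1a undefined. 1a->0: no, aa/ba meet in 0. 1a->1: no, b/ba meet in 1. Open state 2: 1a->2.
bb: 1b undefined. 1b->0: no, aa/bbaa meet in 0. 1b->1: no, b/bbb meet in 1. 1b->2: no, bb/ba meet in 2. Open state 3: 1b->3.
baa: 2a undefined. 2a->0: no, aa/abaa meet in 0. 2a->1: no, b/abaa meet in 1. 2a->2: ok.
bab: 2b undefined. 2b->0: ok.
bba: 3a undefined. 3a->0: no, aa/bbaa meet in 0. 3a->1: ok.
bbb: 3b undefined. 3b->0: no, aa/bbba meet in 0. 3b->1: no, b/bbb meet in 1. 3b->2: no, aa/bbbba meet in 0. 3b->3: no, b/bbba meet in 1. Open state 4: 3b->4.
bbba: 4a undefined. 4a->0: no, aa/bbba meet in 0. 4a->1: no, b/bbba meet in 1. 4a->2: ok.
bbbb: 4b undefined. 4b->0: no, aa/bbbba meet in 0. 4b->1: ok.
All examples now run through 5 states with every (state, symbol) defined. Accept strings end in {0,1,3}, Reject strings end in {2,4}; accept={0,1,3}.

states=5 start=0 accept={0,1,3} delta: 0a->0 0b->1 1a->2 1b->3 2a->2 2b->0 3a->1 3b->4 4a->2 4b->1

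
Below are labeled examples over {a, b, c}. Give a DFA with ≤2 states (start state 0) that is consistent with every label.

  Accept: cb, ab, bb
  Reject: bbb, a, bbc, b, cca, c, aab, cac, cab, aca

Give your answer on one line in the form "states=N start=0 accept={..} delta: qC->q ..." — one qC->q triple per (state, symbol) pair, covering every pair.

states=2 start=0 accept={0} delta: 0a->1 0b->1 0c->1 1a->0 1b->0 1c->0

Grow the machine one transition at a time. Run the examples from 0; the earliest place one falls off (shortest prefix, ties alphabetical) gets sent to the lowest-numbered state that keeps every Accept/Reject pair distinguishable — a pair clashes when both reach the same state with identical unread suffix — and to a fresh state only if none does.
a: 0a undefined. 0a->0: no, ab/b meet in 0 with "b" left. Open state 1: 0a->1.
b: 0b undefined. 0b->0: no, bb/bbb meet in 0. 0b->1: ok.
c: 0c undefined. 0c->0: no, cb/a meet in 1. 0c->1: ok.
aa: 1a undefined. 1a->0: ok.
ab: 1b undefined. 1b->0: ok.
ac: 1c undefined. 1c->0: ok.
All examples now run through 2 states with every (state, symbol) defined. Accept strings end in {0}, Reject strings end in {1}; accept={0}.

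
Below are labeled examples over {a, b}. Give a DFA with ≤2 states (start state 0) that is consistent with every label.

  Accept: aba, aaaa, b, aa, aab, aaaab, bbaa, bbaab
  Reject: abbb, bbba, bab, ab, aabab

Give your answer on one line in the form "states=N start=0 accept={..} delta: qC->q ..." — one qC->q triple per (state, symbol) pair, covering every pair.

State merging on the prefix tree: take the shortest (then alphabetical) example prefix whose next move is undefined and point that move at state 0, else 1, else 2, ...; a target is out if some Accept/Reject pair would then sit in one state with the same input left (inseparable). If every existing state is out, open a new one.
a: 0a undefined. 0a->0: no, b/ab meet in 0 with "b" left. Open state 1: 0a->1.
b: 0b undefined. 0b->0: ok.
aa: 1a undefined. 1a->0: ok.
ab: 1b undefined. 1b->0: no, aba/bbba meet in 1. 1b->1: ok.
All examples now run through 2 states with every (state, symbol) defined. Accept strings end in {0}, Reject strings end in {1}; accept={0}.

states=2 start=0 accept={0} delta: 0a->1 0b->0 1a->0 1b->1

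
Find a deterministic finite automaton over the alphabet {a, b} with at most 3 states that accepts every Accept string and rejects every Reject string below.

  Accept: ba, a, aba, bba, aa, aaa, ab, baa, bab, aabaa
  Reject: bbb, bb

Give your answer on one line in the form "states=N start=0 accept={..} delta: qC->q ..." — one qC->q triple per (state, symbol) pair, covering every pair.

State merging on the prefix tree: take the shortest (then alphabetical) example prefix whose next move is undefined and point that move at state 0, else 1, else 2, ...; a target is out if some Accept/Reject pair would then sit in one state with the same input left (inseparable). If every existing state is out, open a new one.
a: 0a undefined. 0a->0: ok.
b: 0b undefined. 0b->0: no, ba/bbb meet in 0. Open state 1: 0b->1.
ba: 1a undefined. 1a->0: ok.
bb: 1b undefined. 1b->0: no, ba/bb meet in 0. 1b->1: no, ab/bbb meet in 1. Open state 2: 1b->2.
bba: 2a undefined. 2a->0: ok.
bbb: 2b undefined. 2b->0: no, ba/bbb meet in 0. 2b->1: no, ab/bbb meet in 1. 2b->2: ok.
All examples now run through 3 states with every (state, symbol) defined. Accept strings end in {0,1}, Reject strings end in {2}; accept={0,1}.

states=3 start=0 accept={0,1} delta: 0a->0 0b->1 1a->0 1b->2 2a->0 2b->2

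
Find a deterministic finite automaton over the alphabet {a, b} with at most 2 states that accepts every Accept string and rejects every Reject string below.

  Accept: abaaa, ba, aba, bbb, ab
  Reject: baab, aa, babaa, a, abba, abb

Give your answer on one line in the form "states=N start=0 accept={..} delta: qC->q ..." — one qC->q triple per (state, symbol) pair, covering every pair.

states=2 start=0 accept={1} delta: 0a->0 0b->1 1a->1 1b->0

State merging on the prefix tree: take the shortest (then alphabetical) example prefix whose next move is undefined and point that move at state 0, else 1, else 2, ...; a target is out if some Accept/Reject pair would then sit in one state with the same input left (inseparable). If every existing state is out, open a new one.
a: 0a undefined. 0a->0: ok.
b: 0b undefined. 0b->0: no, abaaa/baab meet in 0. Open state 1: 0b->1.
ba: 1a undefined. 1a->0: no, abaaa/aa meet in 0. 1a->1: ok.
bb: 1b undefined. 1b->0: ok.
All examples now run through 2 states with every (state, symbol) defined. Accept strings end in {1}, Reject strings end in {0}; accept={1}.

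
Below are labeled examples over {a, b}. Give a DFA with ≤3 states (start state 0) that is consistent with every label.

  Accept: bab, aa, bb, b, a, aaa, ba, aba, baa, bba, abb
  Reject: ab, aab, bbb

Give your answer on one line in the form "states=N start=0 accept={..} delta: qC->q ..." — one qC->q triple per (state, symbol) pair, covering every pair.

State merging on the prefix tree: take the shortest (then alphabetical) example prefix whose next move is undefined and point that move at state 0, else 1, else 2, ...; a target is out if some Accept/Reject pair would then sit in one state with the same input left (inseparable). If every existing state is out, open a new one.
a: 0a undefined. 0a->0: no, b/ab meet in 0 with "b" left. Open state 1: 0a->1.
b: 0b undefined. 0b->0: no, bab/ab meet in 1 with "b" left. 0b->1: no, bab/aab meet in 1 with "ab" left. Open state 2: 0b->2.
aa: 1a undefined. 1a->0: no, b/aab meet in 2. 1a->1: ok.
ab: 1b undefined. 1b->0: ok.
ba: 2a undefined. 2a->0: no, ba/ab meet in 0. 2a->1: no, bab/ab meet in 0. 2a->2: ok.
bb: 2b undefined. 2b->0: no, bab/ab meet in 0. 2b->1: ok.
All examples now run through 3 states with every (state, symbol) defined. Accept strings end in {1,2}, Reject strings end in {0}; accept={1,2}.

states=3 start=0 accept={1,2} delta: 0a->1 0b->2 1a->1 1b->0 2a->2 2b->1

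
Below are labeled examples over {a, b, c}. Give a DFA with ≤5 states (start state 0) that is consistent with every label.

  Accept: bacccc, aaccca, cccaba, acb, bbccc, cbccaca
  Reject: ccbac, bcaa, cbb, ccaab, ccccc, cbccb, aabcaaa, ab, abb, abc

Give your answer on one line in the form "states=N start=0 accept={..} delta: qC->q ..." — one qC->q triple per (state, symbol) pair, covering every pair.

Grow the machine one transition at a time. Run the examples from 0; the earliest place one falls off (shortest prefix, ties alphabetical) gets sent to the lowest-numbered state that keeps every Accept/Reject pair distinguishable — a pair clashes when both reach the same state with identical unread suffix — and to a fresh state only if none does.
a: 0a undefined. 0a->0: ok.
b: 0b undefined. 0b->0: ok.
c: 0c undefined. 0c->0: no, bacccc/ccbac meet in 0. Open state 1: 0c->1.
cb: 1b undefined. 1b->0: no, acb/cbb meet in 0. 1b->1: no, acb/cbb meet in 1. Open state 2: 1b->2.
cc: 1c undefined. 1c->0: no, bacccc/ccaab meet in 0. 1c->1: no, bacccc/ccccc meet in 1. 1c->2: ok.
bca: 1a undefined. 1a->0: ok.
cbb: 2b undefined. 2b->0: ok.
cbc: 2c undefined. 2c->0: no, bacccc/ccbac meet in 1. 2c->1: no, aaccca/bcaa meet in 0. 2c->2: no, bacccc/ccccc meet in 2. Open state 3: 2c->3.
cca: 2a undefined. 2a->0: ok.
cbcc: 3c undefined. 3c->0: no, bacccc/bcaa meet in 0. 3c->1: no, bacccc/ccbac meet in 1. 3c->2: no, bbccc/ccccc meet in 3. 3c->3: no, bacccc/ccccc meet in 3. Open state 4: 3c->4.
ccca: 3a undefined. 3a->0: no, aaccca/bcaa meet in 0. 3a->1: no, aaccca/ccbac meet in 1. 3a->2: no, cccaba/bcaa meet in 0. 3a->3: ok.
cbcca: 4a undefined. 4a->0: no, cbccaca/bcaa meet in 0. 4a->1: no, cbccaca/bcaa meet in 0. 4a->2: ok.
cbccb: 4b undefined. 4b->0: ok.
cccab: 3b undefined. 3b->0: no, cccaba/bcaa meet in 0. 3b->1: no, cccaba/bcaa meet in 0. 3b->2: no, cccaba/bcaa meet in 0. 3b->3: ok.
ccccc: 4c undefined. 4c->0: ok.
All examples now run through 5 states with every (state, symbol) defined. Accept strings end in {2,3,4}, Reject strings end in {0,1}; accept={2,3,4}.

states=5 start=0 accept={2,3,4} delta: 0a->0 0b->0 0c->1 1a->0 1b->2 1c->2 2a->0 2b->0 2c->3 3a->3 3b->3 3c->4 4a->2 4b->0 4c->0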